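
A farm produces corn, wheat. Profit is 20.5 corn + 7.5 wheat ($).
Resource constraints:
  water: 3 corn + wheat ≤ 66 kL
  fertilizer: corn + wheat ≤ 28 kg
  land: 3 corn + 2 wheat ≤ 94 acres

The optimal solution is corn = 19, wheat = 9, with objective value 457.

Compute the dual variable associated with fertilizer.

1

Binding: water and fertilizer. Non-binding: land (19 unused).
Slack constraints have shadow price 0 (complementary slackness).
Dual feasibility on the basic columns requires 3·y_water + 1·y_fertilizer = 20.5, 1·y_water + 1·y_fertilizer = 7.5.
→ y_water = 6.5 and y_fertilizer = 1.
Shadow price of fertilizer = 1.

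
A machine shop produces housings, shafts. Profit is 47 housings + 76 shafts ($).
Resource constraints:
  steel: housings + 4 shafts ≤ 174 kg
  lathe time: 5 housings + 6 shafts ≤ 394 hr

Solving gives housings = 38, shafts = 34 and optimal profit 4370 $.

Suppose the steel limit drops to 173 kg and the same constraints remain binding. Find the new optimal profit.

Check each constraint at x*: steel 174/174 (tight); lathe time 394/394 (tight).
The binding rows give the dual system: 1·y_steel + 5·y_lathe time = 47 and 4·y_steel + 6·y_lathe time = 76.
Solving: y_steel = 7, y_lathe time = 8.
Δz = y_steel·Δb = 7 × (-1) = -7, so new z* = 4370 − 7 = 4363.

4363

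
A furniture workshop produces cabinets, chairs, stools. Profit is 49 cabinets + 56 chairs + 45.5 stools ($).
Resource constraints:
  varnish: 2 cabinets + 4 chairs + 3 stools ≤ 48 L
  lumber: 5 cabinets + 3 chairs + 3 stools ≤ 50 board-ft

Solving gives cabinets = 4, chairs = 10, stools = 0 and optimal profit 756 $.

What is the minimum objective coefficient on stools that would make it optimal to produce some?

Check each constraint at x*: varnish 48/48 (tight); lumber 50/50 (tight).
From A_Bᵀ y = c: 2·y_varnish + 5·y_lumber = 49; 4·y_varnish + 3·y_lumber = 56.
This yields shadow prices y_varnish = 9.5, y_lumber = 6.
stools enters the basis when its profit ≥ yᵀa₃ = 9.5·3 + 6·3 = 46.5.

46.5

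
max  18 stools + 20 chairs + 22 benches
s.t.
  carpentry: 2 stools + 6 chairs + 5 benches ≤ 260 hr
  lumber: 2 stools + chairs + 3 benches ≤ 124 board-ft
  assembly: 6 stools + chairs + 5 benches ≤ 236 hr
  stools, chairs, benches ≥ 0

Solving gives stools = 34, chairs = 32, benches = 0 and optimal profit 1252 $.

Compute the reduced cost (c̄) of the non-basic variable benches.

-3

Check each constraint at x*: carpentry 260/260 (tight); lumber 100/124 (slack 24); assembly 236/236 (tight).
Slack constraints have shadow price 0 (complementary slackness).
The binding rows give the dual system: 2·y_carpentry + 6·y_assembly = 18 and 6·y_carpentry + 1·y_assembly = 20.
→ y_carpentry = 3 and y_assembly = 2.
Reduced cost of benches: c₃ − yᵀa₃ = 22 − (3·5 + 2·5) = 22 − 25 = -3.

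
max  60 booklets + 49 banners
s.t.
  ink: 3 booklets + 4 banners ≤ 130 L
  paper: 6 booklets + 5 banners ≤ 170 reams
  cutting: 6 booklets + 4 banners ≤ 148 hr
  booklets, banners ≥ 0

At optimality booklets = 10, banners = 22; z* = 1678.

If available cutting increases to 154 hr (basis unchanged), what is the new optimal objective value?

At the optimum: ink uses 118 of 130 (slack = 12); paper uses 170 of 170 (binding); cutting uses 148 of 148 (binding).
Since ink is not tight, its dual is 0.
From A_Bᵀ y = c: 6·y_paper + 6·y_cutting = 60; 5·y_paper + 4·y_cutting = 49.
Solving: y_paper = 9, y_cutting = 1.
Δz = y_cutting·Δb = 1 × (6) = 6, so new z* = 1678 + 6 = 1684.

1684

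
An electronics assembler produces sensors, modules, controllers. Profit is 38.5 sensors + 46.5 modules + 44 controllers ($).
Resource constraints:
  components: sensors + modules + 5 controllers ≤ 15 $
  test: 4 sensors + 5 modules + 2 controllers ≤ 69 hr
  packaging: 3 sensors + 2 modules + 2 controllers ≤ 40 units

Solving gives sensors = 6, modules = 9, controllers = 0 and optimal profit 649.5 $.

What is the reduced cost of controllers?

Binding: components and test. Non-binding: packaging (4 unused).
Since packaging is not tight, its dual is 0.
From A_Bᵀ y = c: 1·y_components + 4·y_test = 38.5; 1·y_components + 5·y_test = 46.5.
This yields shadow prices y_components = 6.5, y_test = 8.
Reduced cost of controllers: c₃ − yᵀa₃ = 44 − (6.5·5 + 8·2) = 44 − 48.5 = -4.5.

-4.5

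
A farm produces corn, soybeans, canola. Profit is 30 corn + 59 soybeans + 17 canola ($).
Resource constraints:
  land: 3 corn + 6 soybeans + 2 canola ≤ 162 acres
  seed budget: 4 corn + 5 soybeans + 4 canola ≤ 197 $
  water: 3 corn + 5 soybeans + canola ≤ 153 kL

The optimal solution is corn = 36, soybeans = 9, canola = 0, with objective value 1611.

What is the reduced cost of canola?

Check each constraint at x*: land 162/162 (tight); seed budget 189/197 (slack 8); water 153/153 (tight).
By complementary slackness, y = 0 for the non-binding constraint.
The binding rows give the dual system: 3·y_land + 3·y_water = 30 and 6·y_land + 5·y_water = 59.
→ y_land = 9 and y_water = 1.
Reduced cost of canola: c₃ − yᵀa₃ = 17 − (9·2 + 1·1) = 17 − 19 = -2.

-2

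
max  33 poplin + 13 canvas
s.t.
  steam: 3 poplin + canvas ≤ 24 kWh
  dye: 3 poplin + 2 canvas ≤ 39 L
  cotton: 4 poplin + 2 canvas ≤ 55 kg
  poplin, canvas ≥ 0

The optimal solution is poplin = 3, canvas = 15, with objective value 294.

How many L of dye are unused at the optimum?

0

dye used = 3·3 + 2·15 = 39; slack = 39 − 39 = 0.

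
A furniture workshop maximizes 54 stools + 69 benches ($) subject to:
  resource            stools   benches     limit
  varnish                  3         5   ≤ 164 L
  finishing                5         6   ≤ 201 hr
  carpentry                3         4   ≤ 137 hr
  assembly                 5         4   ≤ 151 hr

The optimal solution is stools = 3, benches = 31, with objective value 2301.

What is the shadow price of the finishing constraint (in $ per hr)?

9

Check each constraint at x*: varnish 164/164 (tight); finishing 201/201 (tight); carpentry 133/137 (slack 4); assembly 139/151 (slack 12).
By complementary slackness, y = 0 for the non-binding constraints.
The binding rows give the dual system: 3·y_varnish + 5·y_finishing = 54 and 5·y_varnish + 6·y_finishing = 69.
→ y_varnish = 3 and y_finishing = 9.
Shadow price of finishing = 9.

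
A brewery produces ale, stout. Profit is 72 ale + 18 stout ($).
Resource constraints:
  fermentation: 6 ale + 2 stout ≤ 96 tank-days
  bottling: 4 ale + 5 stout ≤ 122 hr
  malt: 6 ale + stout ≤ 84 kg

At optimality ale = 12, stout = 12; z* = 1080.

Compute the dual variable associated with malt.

Check each constraint at x*: fermentation 96/96 (tight); bottling 108/122 (slack 14); malt 84/84 (tight).
Slack constraints have shadow price 0 (complementary slackness).
The binding rows give the dual system: 6·y_fermentation + 6·y_malt = 72 and 2·y_fermentation + 1·y_malt = 18.
→ y_fermentation = 6 and y_malt = 6.
Shadow price of malt = 6.

6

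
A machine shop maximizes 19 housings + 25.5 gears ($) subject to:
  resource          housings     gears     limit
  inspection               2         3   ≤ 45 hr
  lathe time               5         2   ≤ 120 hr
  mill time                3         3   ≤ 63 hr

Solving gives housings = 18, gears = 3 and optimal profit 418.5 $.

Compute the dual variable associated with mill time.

Binding: inspection and mill time. Non-binding: lathe time (24 unused).
Slack constraints have shadow price 0 (complementary slackness).
Dual feasibility on the basic columns requires 2·y_inspection + 3·y_mill time = 19, 3·y_inspection + 3·y_mill time = 25.5.
Solving: y_inspection = 6.5, y_mill time = 2.
Shadow price of mill time = 2.

2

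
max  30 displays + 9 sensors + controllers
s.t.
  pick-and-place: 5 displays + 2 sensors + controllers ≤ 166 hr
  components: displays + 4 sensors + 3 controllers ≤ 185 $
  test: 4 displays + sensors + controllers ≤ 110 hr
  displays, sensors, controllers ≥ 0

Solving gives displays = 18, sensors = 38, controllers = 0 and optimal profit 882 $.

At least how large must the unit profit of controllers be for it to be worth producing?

7

At the optimum: pick-and-place uses 166 of 166 (binding); components uses 170 of 185 (slack = 15); test uses 110 of 110 (binding).
Since components is not tight, its dual is 0.
From A_Bᵀ y = c: 5·y_pick-and-place + 4·y_test = 30; 2·y_pick-and-place + 1·y_test = 9.
This yields shadow prices y_pick-and-place = 2, y_test = 5.
controllers enters the basis when its profit ≥ yᵀa₃ = 2·1 + 5·1 = 7.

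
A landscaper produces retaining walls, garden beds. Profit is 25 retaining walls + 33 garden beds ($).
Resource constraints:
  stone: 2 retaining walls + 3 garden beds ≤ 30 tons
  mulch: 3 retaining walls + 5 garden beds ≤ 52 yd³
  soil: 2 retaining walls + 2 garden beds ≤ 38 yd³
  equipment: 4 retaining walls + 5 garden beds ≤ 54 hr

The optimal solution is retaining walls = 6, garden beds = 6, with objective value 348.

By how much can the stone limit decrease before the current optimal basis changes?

Binding constraints: stone, equipment. The basis is B = [[2,3],[4,5]] with det -2.
Per unit decrease in stone, x* moves by d = (2.5, -2).
The basis stays optimal until garden beds reaches 0; allowable decrease = 3 tons.

3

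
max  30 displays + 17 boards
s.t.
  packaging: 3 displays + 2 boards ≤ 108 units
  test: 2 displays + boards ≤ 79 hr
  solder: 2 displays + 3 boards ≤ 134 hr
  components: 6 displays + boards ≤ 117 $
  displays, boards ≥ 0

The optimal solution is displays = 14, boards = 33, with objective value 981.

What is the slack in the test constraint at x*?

test used = 2·14 + 1·33 = 61; slack = 79 − 61 = 18.

18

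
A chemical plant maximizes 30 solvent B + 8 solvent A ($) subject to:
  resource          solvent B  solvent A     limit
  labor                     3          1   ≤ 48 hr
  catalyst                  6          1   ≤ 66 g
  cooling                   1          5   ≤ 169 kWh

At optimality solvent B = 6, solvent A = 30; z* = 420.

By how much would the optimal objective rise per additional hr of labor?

Binding: labor and catalyst. Non-binding: cooling (13 unused).
By complementary slackness, y = 0 for the non-binding constraint.
The binding rows give the dual system: 3·y_labor + 6·y_catalyst = 30 and 1·y_labor + 1·y_catalyst = 8.
→ y_labor = 6 and y_catalyst = 2.
Shadow price of labor = 6.

6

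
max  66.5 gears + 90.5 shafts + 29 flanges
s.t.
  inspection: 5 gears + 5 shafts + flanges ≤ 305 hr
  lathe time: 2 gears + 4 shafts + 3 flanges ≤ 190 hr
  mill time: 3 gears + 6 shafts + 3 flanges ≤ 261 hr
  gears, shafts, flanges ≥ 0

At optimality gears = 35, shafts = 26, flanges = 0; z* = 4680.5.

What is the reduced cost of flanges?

Check each constraint at x*: inspection 305/305 (tight); lathe time 174/190 (slack 16); mill time 261/261 (tight).
Since lathe time is not tight, its dual is 0.
The binding rows give the dual system: 5·y_inspection + 3·y_mill time = 66.5 and 5·y_inspection + 6·y_mill time = 90.5.
→ y_inspection = 8.5 and y_mill time = 8.
Reduced cost of flanges: c₃ − yᵀa₃ = 29 − (8.5·1 + 8·3) = 29 − 32.5 = -3.5.

-3.5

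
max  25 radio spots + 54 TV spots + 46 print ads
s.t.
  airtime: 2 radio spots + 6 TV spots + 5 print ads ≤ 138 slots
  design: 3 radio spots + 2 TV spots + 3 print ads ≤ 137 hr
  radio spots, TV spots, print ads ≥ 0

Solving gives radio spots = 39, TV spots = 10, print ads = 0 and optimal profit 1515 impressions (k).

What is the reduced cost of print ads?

Both airtime and design are binding at x*.
From A_Bᵀ y = c: 2·y_airtime + 3·y_design = 25; 6·y_airtime + 2·y_design = 54.
Solving: y_airtime = 8, y_design = 3.
Reduced cost of print ads: c₃ − yᵀa₃ = 46 − (8·5 + 3·3) = 46 − 49 = -3.

-3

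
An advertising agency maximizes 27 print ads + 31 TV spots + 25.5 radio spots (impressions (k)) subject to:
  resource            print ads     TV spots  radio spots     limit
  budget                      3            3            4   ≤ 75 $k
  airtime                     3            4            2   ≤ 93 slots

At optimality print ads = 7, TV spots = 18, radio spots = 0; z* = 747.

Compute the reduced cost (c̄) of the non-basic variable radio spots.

At the optimum: budget uses 75 of 75 (binding); airtime uses 93 of 93 (binding).
From A_Bᵀ y = c: 3·y_budget + 3·y_airtime = 27; 3·y_budget + 4·y_airtime = 31.
→ y_budget = 5 and y_airtime = 4.
Reduced cost of radio spots: c₃ − yᵀa₃ = 25.5 − (5·4 + 4·2) = 25.5 − 28 = -2.5.

-2.5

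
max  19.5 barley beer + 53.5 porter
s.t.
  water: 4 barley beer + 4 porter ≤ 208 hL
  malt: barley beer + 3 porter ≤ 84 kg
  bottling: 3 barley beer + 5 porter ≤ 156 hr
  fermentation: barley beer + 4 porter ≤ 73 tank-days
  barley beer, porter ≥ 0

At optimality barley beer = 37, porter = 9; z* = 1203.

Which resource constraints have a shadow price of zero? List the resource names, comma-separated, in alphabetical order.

malt, water

water: 184/208 (slack 24)
malt: 64/84 (slack 20)
bottling: 156/156 (binding)
fermentation: 73/73 (binding)
By complementary slackness, a constraint with positive slack has shadow price 0 → malt, water.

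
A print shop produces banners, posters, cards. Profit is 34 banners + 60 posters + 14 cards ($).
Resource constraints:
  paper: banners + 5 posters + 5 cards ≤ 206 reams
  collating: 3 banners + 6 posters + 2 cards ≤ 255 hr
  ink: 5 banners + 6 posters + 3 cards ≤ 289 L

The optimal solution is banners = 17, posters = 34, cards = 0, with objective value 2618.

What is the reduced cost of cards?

-8

At the optimum: paper uses 187 of 206 (slack = 19); collating uses 255 of 255 (binding); ink uses 289 of 289 (binding).
By complementary slackness, y = 0 for the non-binding constraint.
The binding rows give the dual system: 3·y_collating + 5·y_ink = 34 and 6·y_collating + 6·y_ink = 60.
Solving: y_collating = 8, y_ink = 2.
Reduced cost of cards: c₃ − yᵀa₃ = 14 − (8·2 + 2·3) = 14 − 22 = -8.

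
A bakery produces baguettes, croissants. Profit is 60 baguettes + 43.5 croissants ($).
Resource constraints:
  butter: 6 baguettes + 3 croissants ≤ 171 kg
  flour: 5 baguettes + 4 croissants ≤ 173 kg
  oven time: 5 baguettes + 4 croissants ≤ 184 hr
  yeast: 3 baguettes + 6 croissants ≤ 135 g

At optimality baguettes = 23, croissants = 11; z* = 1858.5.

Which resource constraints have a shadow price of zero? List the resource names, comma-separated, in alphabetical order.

flour, oven time

butter: 171/171 (binding)
flour: 159/173 (slack 14)
oven time: 159/184 (slack 25)
yeast: 135/135 (binding)
By complementary slackness, a constraint with positive slack has shadow price 0 → flour, oven time.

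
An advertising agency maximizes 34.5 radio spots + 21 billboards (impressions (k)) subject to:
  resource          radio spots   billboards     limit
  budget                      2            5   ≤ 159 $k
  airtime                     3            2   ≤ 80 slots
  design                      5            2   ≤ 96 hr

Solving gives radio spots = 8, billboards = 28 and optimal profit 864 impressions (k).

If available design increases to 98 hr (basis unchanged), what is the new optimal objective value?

Check each constraint at x*: budget 156/159 (slack 3); airtime 80/80 (tight); design 96/96 (tight).
Since budget is not tight, its dual is 0.
From A_Bᵀ y = c: 3·y_airtime + 5·y_design = 34.5; 2·y_airtime + 2·y_design = 21.
→ y_airtime = 9 and y_design = 1.5.
Δz = y_design·Δb = 1.5 × (2) = 3, so new z* = 864 + 3 = 867.

867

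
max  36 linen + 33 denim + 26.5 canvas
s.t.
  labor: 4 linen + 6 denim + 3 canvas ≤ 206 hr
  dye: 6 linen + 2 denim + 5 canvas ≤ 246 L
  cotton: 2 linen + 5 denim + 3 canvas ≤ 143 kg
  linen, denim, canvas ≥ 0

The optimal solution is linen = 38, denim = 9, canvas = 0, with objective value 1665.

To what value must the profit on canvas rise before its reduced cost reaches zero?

At the optimum: labor uses 206 of 206 (binding); dye uses 246 of 246 (binding); cotton uses 121 of 143 (slack = 22).
By complementary slackness, y = 0 for the non-binding constraint.
From A_Bᵀ y = c: 4·y_labor + 6·y_dye = 36; 6·y_labor + 2·y_dye = 33.
This yields shadow prices y_labor = 4.5, y_dye = 3.
canvas enters the basis when its profit ≥ yᵀa₃ = 4.5·3 + 3·5 = 28.5.

28.5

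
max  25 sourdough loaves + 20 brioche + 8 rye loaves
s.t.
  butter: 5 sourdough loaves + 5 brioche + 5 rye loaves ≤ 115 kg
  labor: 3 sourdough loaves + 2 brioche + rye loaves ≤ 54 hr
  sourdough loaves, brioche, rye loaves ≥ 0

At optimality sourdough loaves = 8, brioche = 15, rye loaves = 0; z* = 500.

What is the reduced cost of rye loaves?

-7

Check each constraint at x*: butter 115/115 (tight); labor 54/54 (tight).
The binding rows give the dual system: 5·y_butter + 3·y_labor = 25 and 5·y_butter + 2·y_labor = 20.
Solving: y_butter = 2, y_labor = 5.
Reduced cost of rye loaves: c₃ − yᵀa₃ = 8 − (2·5 + 5·1) = 8 − 15 = -7.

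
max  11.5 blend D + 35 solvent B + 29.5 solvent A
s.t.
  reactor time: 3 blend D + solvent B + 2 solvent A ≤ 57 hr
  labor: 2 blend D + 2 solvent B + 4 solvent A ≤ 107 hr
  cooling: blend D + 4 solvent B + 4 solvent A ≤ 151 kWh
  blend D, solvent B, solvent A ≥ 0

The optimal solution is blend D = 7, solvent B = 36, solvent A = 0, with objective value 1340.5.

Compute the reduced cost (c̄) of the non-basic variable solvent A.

Binding: reactor time and cooling. Non-binding: labor (21 unused).
Since labor is not tight, its dual is 0.
From A_Bᵀ y = c: 3·y_reactor time + 1·y_cooling = 11.5; 1·y_reactor time + 4·y_cooling = 35.
This yields shadow prices y_reactor time = 1, y_cooling = 8.5.
Reduced cost of solvent A: c₃ − yᵀa₃ = 29.5 − (1·2 + 8.5·4) = 29.5 − 36 = -6.5.

-6.5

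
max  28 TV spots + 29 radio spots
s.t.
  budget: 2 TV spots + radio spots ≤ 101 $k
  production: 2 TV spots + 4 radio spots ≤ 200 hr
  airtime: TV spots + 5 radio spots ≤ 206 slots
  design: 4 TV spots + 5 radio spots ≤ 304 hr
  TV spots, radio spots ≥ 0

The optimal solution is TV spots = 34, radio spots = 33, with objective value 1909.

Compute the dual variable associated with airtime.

Check each constraint at x*: budget 101/101 (tight); production 200/200 (tight); airtime 199/206 (slack 7); design 301/304 (slack 3).
Slack constraints have shadow price 0 (complementary slackness).
The binding rows give the dual system: 2·y_budget + 2·y_production = 28 and 1·y_budget + 4·y_production = 29.
Solving: y_budget = 9, y_production = 5.
Shadow price of airtime = 0.

0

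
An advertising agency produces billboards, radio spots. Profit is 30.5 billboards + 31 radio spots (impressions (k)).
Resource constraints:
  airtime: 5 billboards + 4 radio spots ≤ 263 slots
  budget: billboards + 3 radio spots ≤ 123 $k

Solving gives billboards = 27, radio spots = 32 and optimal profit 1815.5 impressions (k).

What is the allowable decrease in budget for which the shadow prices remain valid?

Binding constraints: airtime, budget. The basis is B = [[5,4],[1,3]] with det 11.
Per unit decrease in budget, x* moves by d = (0.3636, -0.4545).
The basis stays optimal until radio spots reaches 0; allowable decrease = 70.4 $k.

70.4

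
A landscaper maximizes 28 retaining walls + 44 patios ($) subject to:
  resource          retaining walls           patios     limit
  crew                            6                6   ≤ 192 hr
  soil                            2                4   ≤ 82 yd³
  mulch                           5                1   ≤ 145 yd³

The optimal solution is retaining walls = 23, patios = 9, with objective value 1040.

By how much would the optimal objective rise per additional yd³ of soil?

Binding: crew and soil. Non-binding: mulch (21 unused).
Slack constraints have shadow price 0 (complementary slackness).
From A_Bᵀ y = c: 6·y_crew + 2·y_soil = 28; 6·y_crew + 4·y_soil = 44.
This yields shadow prices y_crew = 2, y_soil = 8.
Shadow price of soil = 8.

8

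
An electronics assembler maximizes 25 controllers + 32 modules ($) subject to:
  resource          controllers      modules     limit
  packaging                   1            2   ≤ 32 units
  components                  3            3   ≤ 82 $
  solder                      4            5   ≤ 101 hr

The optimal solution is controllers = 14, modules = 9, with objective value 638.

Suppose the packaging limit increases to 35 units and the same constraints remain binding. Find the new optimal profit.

Check each constraint at x*: packaging 32/32 (tight); components 69/82 (slack 13); solder 101/101 (tight).
Slack constraints have shadow price 0 (complementary slackness).
The binding rows give the dual system: 1·y_packaging + 4·y_solder = 25 and 2·y_packaging + 5·y_solder = 32.
Solving: y_packaging = 1, y_solder = 6.
Δz = y_packaging·Δb = 1 × (3) = 3, so new z* = 638 + 3 = 641.

641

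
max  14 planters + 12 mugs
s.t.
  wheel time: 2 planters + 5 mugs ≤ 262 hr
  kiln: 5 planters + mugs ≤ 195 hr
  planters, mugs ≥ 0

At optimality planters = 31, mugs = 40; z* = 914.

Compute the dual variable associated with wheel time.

Both wheel time and kiln are binding at x*.
Dual feasibility on the basic columns requires 2·y_wheel time + 5·y_kiln = 14, 5·y_wheel time + 1·y_kiln = 12.
Solving: y_wheel time = 2, y_kiln = 2.
Shadow price of wheel time = 2.

2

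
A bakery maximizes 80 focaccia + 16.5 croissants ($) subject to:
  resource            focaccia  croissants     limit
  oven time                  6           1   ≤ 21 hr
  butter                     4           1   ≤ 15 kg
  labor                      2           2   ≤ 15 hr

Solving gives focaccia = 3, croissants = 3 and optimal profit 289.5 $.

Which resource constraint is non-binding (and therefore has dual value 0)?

labor

oven time: 21/21 (binding)
butter: 15/15 (binding)
labor: 12/15 (slack 3)
By complementary slackness, a constraint with positive slack has shadow price 0 → labor.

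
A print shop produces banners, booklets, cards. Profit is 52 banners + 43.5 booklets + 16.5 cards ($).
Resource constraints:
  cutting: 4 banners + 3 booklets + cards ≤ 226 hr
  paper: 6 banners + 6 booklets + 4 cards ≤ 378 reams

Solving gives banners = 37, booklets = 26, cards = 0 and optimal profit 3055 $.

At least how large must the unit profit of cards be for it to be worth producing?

20.5

At the optimum: cutting uses 226 of 226 (binding); paper uses 378 of 378 (binding).
The binding rows give the dual system: 4·y_cutting + 6·y_paper = 52 and 3·y_cutting + 6·y_paper = 43.5.
Solving: y_cutting = 8.5, y_paper = 3.
cards enters the basis when its profit ≥ yᵀa₃ = 8.5·1 + 3·4 = 20.5.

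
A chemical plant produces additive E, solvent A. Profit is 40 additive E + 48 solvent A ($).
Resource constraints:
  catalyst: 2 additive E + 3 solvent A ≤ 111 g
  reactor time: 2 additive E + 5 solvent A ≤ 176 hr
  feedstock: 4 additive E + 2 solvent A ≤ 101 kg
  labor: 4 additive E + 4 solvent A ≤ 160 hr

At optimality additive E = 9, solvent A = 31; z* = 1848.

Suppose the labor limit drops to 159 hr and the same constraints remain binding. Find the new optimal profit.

1842

Binding: catalyst and labor. Non-binding: reactor time (3 unused), feedstock (3 unused).
Since reactor time, feedstock are not tight, their duals are 0.
The binding rows give the dual system: 2·y_catalyst + 4·y_labor = 40 and 3·y_catalyst + 4·y_labor = 48.
Solving: y_catalyst = 8, y_labor = 6.
Δz = y_labor·Δb = 6 × (-1) = -6, so new z* = 1848 − 6 = 1842.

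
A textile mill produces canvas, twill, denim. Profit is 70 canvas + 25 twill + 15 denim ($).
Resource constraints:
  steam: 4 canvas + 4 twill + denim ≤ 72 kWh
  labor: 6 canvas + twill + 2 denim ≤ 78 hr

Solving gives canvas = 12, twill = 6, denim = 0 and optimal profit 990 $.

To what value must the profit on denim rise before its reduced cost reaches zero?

22

Both steam and labor are binding at x*.
The binding rows give the dual system: 4·y_steam + 6·y_labor = 70 and 4·y_steam + 1·y_labor = 25.
→ y_steam = 4 and y_labor = 9.
denim enters the basis when its profit ≥ yᵀa₃ = 4·1 + 9·2 = 22.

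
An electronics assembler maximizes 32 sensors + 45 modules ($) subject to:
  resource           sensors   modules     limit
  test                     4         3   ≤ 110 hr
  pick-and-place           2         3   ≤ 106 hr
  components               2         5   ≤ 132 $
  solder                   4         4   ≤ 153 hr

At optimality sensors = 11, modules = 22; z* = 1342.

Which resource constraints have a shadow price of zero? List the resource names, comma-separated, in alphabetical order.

test: 110/110 (binding)
pick-and-place: 88/106 (slack 18)
components: 132/132 (binding)
solder: 132/153 (slack 21)
By complementary slackness, a constraint with positive slack has shadow price 0 → pick-and-place, solder.

pick-and-place, solder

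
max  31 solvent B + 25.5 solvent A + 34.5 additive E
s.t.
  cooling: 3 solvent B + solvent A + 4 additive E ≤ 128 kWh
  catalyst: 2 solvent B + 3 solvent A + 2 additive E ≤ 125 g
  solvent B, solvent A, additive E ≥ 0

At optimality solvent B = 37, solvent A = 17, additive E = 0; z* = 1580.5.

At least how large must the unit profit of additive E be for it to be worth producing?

37

Check each constraint at x*: cooling 128/128 (tight); catalyst 125/125 (tight).
The binding rows give the dual system: 3·y_cooling + 2·y_catalyst = 31 and 1·y_cooling + 3·y_catalyst = 25.5.
→ y_cooling = 6 and y_catalyst = 6.5.
additive E enters the basis when its profit ≥ yᵀa₃ = 6·4 + 6.5·2 = 37.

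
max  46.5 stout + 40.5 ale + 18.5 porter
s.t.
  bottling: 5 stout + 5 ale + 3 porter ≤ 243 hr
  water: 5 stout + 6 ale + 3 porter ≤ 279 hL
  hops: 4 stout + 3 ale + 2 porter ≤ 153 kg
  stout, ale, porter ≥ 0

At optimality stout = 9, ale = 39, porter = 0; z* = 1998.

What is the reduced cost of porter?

-6

At the optimum: bottling uses 240 of 243 (slack = 3); water uses 279 of 279 (binding); hops uses 153 of 153 (binding).
By complementary slackness, y = 0 for the non-binding constraint.
Dual feasibility on the basic columns requires 5·y_water + 4·y_hops = 46.5, 6·y_water + 3·y_hops = 40.5.
This yields shadow prices y_water = 2.5, y_hops = 8.5.
Reduced cost of porter: c₃ − yᵀa₃ = 18.5 − (2.5·3 + 8.5·2) = 18.5 − 24.5 = -6.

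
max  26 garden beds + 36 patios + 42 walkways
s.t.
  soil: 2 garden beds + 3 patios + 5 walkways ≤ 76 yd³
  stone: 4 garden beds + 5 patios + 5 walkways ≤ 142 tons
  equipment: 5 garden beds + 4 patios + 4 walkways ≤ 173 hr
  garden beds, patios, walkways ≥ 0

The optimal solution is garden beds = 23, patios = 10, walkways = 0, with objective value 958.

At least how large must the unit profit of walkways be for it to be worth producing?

Binding: soil and stone. Non-binding: equipment (18 unused).
By complementary slackness, y = 0 for the non-binding constraint.
Dual feasibility on the basic columns requires 2·y_soil + 4·y_stone = 26, 3·y_soil + 5·y_stone = 36.
→ y_soil = 7 and y_stone = 3.
walkways enters the basis when its profit ≥ yᵀa₃ = 7·5 + 3·5 = 50.

50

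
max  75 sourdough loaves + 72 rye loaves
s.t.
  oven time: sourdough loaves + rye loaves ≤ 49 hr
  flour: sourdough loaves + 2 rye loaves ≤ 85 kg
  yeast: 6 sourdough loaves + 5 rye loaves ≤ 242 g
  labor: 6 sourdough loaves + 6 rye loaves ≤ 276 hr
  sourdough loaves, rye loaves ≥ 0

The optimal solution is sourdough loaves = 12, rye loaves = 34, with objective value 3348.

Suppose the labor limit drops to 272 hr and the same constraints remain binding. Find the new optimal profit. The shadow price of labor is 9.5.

3310

Δb = -4, so new z* = 3348 + (9.5)·(-4) = 3348 − 38 = 3310.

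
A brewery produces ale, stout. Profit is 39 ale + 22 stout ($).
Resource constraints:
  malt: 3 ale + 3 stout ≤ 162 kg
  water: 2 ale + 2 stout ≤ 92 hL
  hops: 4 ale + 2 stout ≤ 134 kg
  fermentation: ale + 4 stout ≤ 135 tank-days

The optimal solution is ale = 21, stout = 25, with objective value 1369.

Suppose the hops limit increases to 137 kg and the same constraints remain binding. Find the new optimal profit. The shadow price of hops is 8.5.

1394.5

Δb = 3, so new z* = 1369 + (8.5)·(3) = 1369 + 25.5 = 1394.5.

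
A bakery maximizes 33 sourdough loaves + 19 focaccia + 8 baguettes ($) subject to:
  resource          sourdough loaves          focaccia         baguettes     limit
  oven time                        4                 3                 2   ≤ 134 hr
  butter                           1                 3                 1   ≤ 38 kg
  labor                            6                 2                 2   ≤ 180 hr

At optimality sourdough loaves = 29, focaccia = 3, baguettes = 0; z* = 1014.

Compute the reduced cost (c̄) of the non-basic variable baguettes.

-5

At the optimum: oven time uses 125 of 134 (slack = 9); butter uses 38 of 38 (binding); labor uses 180 of 180 (binding).
Slack constraints have shadow price 0 (complementary slackness).
From A_Bᵀ y = c: 1·y_butter + 6·y_labor = 33; 3·y_butter + 2·y_labor = 19.
Solving: y_butter = 3, y_labor = 5.
Reduced cost of baguettes: c₃ − yᵀa₃ = 8 − (3·1 + 5·2) = 8 − 13 = -5.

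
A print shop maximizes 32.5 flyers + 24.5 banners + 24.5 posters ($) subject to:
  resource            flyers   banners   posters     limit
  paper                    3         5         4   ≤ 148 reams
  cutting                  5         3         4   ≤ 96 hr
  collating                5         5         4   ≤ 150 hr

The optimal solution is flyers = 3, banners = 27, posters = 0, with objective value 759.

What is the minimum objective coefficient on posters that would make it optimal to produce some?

26

Check each constraint at x*: paper 144/148 (slack 4); cutting 96/96 (tight); collating 150/150 (tight).
Slack constraints have shadow price 0 (complementary slackness).
Dual feasibility on the basic columns requires 5·y_cutting + 5·y_collating = 32.5, 3·y_cutting + 5·y_collating = 24.5.
Solving: y_cutting = 4, y_collating = 2.5.
posters enters the basis when its profit ≥ yᵀa₃ = 4·4 + 2.5·4 = 26.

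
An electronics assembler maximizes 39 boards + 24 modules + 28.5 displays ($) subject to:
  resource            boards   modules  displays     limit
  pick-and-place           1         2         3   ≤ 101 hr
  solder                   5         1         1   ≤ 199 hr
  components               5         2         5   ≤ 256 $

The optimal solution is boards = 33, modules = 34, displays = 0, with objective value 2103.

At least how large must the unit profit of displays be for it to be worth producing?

Binding: pick-and-place and solder. Non-binding: components (23 unused).
By complementary slackness, y = 0 for the non-binding constraint.
From A_Bᵀ y = c: 1·y_pick-and-place + 5·y_solder = 39; 2·y_pick-and-place + 1·y_solder = 24.
This yields shadow prices y_pick-and-place = 9, y_solder = 6.
displays enters the basis when its profit ≥ yᵀa₃ = 9·3 + 6·1 = 33.

33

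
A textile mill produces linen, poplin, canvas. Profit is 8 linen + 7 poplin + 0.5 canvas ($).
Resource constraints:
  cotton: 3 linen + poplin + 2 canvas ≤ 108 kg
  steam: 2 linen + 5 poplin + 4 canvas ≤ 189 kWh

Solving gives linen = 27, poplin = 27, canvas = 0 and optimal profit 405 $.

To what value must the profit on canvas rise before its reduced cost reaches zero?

8

Both cotton and steam are binding at x*.
Dual feasibility on the basic columns requires 3·y_cotton + 2·y_steam = 8, 1·y_cotton + 5·y_steam = 7.
Solving: y_cotton = 2, y_steam = 1.
canvas enters the basis when its profit ≥ yᵀa₃ = 2·2 + 1·4 = 8.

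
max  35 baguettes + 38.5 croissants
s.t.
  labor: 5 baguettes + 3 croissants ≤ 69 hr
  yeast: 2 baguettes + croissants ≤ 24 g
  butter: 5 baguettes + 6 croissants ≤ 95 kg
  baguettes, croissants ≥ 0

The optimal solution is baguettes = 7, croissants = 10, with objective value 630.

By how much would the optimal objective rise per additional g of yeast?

2.5

Binding: yeast and butter. Non-binding: labor (4 unused).
Slack constraints have shadow price 0 (complementary slackness).
The binding rows give the dual system: 2·y_yeast + 5·y_butter = 35 and 1·y_yeast + 6·y_butter = 38.5.
Solving: y_yeast = 2.5, y_butter = 6.
Shadow price of yeast = 2.5.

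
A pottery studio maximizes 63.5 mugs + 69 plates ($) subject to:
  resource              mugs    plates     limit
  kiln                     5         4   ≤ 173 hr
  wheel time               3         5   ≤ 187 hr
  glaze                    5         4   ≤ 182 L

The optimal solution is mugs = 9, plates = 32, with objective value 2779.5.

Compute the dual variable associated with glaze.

0

At the optimum: kiln uses 173 of 173 (binding); wheel time uses 187 of 187 (binding); glaze uses 173 of 182 (slack = 9).
Since glaze is not tight, its dual is 0.
Dual feasibility on the basic columns requires 5·y_kiln + 3·y_wheel time = 63.5, 4·y_kiln + 5·y_wheel time = 69.
This yields shadow prices y_kiln = 8.5, y_wheel time = 7.
Shadow price of glaze = 0.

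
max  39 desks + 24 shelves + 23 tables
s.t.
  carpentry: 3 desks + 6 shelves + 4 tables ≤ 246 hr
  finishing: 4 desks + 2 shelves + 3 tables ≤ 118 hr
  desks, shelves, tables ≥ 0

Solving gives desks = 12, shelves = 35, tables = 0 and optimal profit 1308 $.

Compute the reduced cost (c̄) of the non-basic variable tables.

Check each constraint at x*: carpentry 246/246 (tight); finishing 118/118 (tight).
From A_Bᵀ y = c: 3·y_carpentry + 4·y_finishing = 39; 6·y_carpentry + 2·y_finishing = 24.
Solving: y_carpentry = 1, y_finishing = 9.
Reduced cost of tables: c₃ − yᵀa₃ = 23 − (1·4 + 9·3) = 23 − 31 = -8.

-8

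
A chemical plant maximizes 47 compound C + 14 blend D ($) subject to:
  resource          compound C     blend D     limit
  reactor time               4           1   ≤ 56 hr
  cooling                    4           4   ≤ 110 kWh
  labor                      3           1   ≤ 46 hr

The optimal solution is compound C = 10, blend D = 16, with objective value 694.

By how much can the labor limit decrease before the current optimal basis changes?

4

Binding constraints: reactor time, labor. The basis is B = [[4,1],[3,1]] with det 1.
Per unit decrease in labor, x* moves by d = (1, -4).
The basis stays optimal until blend D reaches 0; allowable decrease = 4 hr.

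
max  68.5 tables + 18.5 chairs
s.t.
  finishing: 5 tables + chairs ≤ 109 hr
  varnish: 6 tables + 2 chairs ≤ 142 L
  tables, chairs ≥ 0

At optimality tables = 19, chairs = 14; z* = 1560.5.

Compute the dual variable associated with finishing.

Both finishing and varnish are binding at x*.
The binding rows give the dual system: 5·y_finishing + 6·y_varnish = 68.5 and 1·y_finishing + 2·y_varnish = 18.5.
This yields shadow prices y_finishing = 6.5, y_varnish = 6.
Shadow price of finishing = 6.5.

6.5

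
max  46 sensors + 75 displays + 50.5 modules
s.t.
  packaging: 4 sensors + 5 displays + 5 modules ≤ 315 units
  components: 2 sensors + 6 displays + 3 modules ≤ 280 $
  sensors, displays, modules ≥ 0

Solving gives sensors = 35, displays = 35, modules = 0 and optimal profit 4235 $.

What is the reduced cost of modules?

Check each constraint at x*: packaging 315/315 (tight); components 280/280 (tight).
The binding rows give the dual system: 4·y_packaging + 2·y_components = 46 and 5·y_packaging + 6·y_components = 75.
→ y_packaging = 9 and y_components = 5.
Reduced cost of modules: c₃ − yᵀa₃ = 50.5 − (9·5 + 5·3) = 50.5 − 60 = -9.5.

-9.5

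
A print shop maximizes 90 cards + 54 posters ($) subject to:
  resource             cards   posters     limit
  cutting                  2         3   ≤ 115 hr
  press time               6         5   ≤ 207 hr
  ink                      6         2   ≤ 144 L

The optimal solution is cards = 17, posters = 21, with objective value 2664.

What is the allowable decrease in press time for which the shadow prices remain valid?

Binding constraints: press time, ink. The basis is B = [[6,5],[6,2]] with det -18.
Per unit decrease in press time, x* moves by d = (0.1111, -0.3333).
The basis stays optimal until posters reaches 0; allowable decrease = 63 hr.

63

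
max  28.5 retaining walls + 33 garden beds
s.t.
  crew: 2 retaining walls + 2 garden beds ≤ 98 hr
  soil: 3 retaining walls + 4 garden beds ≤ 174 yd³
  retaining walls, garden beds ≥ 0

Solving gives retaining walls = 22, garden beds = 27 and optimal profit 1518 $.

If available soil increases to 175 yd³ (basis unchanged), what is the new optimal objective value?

1522.5

Check each constraint at x*: crew 98/98 (tight); soil 174/174 (tight).
The binding rows give the dual system: 2·y_crew + 3·y_soil = 28.5 and 2·y_crew + 4·y_soil = 33.
Solving: y_crew = 7.5, y_soil = 4.5.
Δz = y_soil·Δb = 4.5 × (1) = 4.5, so new z* = 1518 + 4.5 = 1522.5.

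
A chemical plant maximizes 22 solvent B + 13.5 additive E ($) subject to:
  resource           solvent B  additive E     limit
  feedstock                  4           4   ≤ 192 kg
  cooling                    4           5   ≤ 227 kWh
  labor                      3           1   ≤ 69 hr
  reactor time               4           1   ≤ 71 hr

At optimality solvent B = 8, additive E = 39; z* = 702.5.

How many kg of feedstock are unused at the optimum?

feedstock used = 4·8 + 4·39 = 188; slack = 192 − 188 = 4.

4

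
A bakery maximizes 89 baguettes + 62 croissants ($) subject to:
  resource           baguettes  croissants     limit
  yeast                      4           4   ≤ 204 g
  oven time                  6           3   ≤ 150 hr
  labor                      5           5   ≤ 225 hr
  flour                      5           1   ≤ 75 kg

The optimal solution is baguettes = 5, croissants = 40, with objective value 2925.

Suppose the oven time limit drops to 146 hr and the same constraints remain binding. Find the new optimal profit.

Binding: oven time and labor. Non-binding: yeast (24 unused), flour (10 unused).
By complementary slackness, y = 0 for the non-binding constraints.
The binding rows give the dual system: 6·y_oven time + 5·y_labor = 89 and 3·y_oven time + 5·y_labor = 62.
This yields shadow prices y_oven time = 9, y_labor = 7.
Δz = y_oven time·Δb = 9 × (-4) = -36, so new z* = 2925 − 36 = 2889.

2889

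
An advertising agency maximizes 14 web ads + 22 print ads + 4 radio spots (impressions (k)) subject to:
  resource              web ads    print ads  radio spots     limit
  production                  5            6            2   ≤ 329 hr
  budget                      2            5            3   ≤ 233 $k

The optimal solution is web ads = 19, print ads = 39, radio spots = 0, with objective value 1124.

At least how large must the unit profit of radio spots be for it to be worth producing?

10

At the optimum: production uses 329 of 329 (binding); budget uses 233 of 233 (binding).
From A_Bᵀ y = c: 5·y_production + 2·y_budget = 14; 6·y_production + 5·y_budget = 22.
This yields shadow prices y_production = 2, y_budget = 2.
radio spots enters the basis when its profit ≥ yᵀa₃ = 2·2 + 2·3 = 10.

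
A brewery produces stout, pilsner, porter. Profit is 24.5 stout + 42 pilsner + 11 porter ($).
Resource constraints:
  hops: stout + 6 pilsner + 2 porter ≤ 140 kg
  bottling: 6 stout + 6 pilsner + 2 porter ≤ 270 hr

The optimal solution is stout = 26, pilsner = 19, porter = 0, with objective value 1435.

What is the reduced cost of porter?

At the optimum: hops uses 140 of 140 (binding); bottling uses 270 of 270 (binding).
Dual feasibility on the basic columns requires 1·y_hops + 6·y_bottling = 24.5, 6·y_hops + 6·y_bottling = 42.
This yields shadow prices y_hops = 3.5, y_bottling = 3.5.
Reduced cost of porter: c₃ − yᵀa₃ = 11 − (3.5·2 + 3.5·2) = 11 − 14 = -3.

-3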